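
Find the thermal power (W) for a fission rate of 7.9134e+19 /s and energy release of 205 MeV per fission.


P = fission_rate * E_MeV * 1.602e-13
P = 7.9134e+19 * 205 * 1.602e-13
P = 2.5988e+09 W

2.5988e+09


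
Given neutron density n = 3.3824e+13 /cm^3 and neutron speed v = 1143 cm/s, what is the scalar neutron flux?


phi = n * v
phi = 3.3824e+13 * 1143
phi = 3.8661e+16 /cm^2/s

3.8661e+16


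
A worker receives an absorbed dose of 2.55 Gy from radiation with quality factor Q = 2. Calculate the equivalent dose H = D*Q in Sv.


H = D * Q
H = 2.55 * 2
H = 5.1000 Sv

5.1000


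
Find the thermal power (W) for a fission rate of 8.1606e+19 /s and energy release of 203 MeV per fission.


P = fission_rate * E_MeV * 1.602e-13
P = 8.1606e+19 * 203 * 1.602e-13
P = 2.6539e+09 W

2.6539e+09


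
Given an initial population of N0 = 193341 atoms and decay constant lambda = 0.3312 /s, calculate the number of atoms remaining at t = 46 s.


N = N0 * exp(-lambda * t)
N = 193341 * exp(-0.3312 * 46)
N = 0.046748

0.046748


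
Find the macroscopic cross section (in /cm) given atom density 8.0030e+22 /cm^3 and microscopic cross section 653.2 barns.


Sigma = N * sigma_barns * 1e-24
Sigma = 8.0030e+22 * 653.2 * 1e-24
Sigma = 52.276 /cm

52.276


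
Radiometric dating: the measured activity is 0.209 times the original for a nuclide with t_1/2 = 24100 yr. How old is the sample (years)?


lambda = ln(2) / t_half = ln(2) / 24100 = 2.876129e-05 /yr
t = -ln(A/A0) / lambda
t = -ln(0.209) / 2.876129e-05
t = 54428 yr

54428


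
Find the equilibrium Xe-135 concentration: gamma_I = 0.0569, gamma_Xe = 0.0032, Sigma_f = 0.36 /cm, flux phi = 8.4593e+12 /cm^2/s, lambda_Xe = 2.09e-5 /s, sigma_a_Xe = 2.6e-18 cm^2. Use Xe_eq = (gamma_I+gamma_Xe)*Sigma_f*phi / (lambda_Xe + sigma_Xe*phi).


Xe_eq = (gamma_I + gamma_Xe) * Sigma_f * phi / (lambda_Xe + sigma_Xe * phi)
Numerator = (0.0569 + 0.0032) * 0.36 * 8.4593e+12 = 1.830254e+11
Denominator = 2.09e-5 + 2.6e-18 * 8.4593e+12 = 4.289418e-05
Xe_eq = 1.830254e+11 / 4.289418e-05 = 4.2669e+15 /cm^3

4.2669e+15


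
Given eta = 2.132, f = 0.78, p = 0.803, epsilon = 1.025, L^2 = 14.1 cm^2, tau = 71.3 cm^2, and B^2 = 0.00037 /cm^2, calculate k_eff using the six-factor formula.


k_inf = eta*f*p*eps = 2.132*0.78*0.803*1.025 = 1.368741
P_TNL = 1/(1 + L^2*B^2) = 1/(1 + 14.1*0.00037) = 0.9948101
P_FNL = exp(-B^2*tau) = exp(-0.00037*71.3) = 0.9739639
k_eff = k_inf * P_TNL * P_FNL = 1.368741 * 0.9948101 * 0.9739639
k_eff = 1.3262

1.3262


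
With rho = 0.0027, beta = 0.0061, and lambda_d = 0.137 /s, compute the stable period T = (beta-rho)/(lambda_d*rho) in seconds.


T = (beta - rho) / (lambda_d * rho)
T = (0.0061 - 0.0027) / (0.137 * 0.0027)
T = 9.1917 s

9.1917


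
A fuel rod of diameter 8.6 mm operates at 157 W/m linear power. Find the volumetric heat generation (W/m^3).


r = D / 2 / 1000 = 8.6 / 2 / 1000 = 0.0043 m
q''' = q' / (pi * r^2)
q''' = 157 / (pi * 0.0043^2)
q''' = 2.7028e+06 W/m^3

2.7028e+06


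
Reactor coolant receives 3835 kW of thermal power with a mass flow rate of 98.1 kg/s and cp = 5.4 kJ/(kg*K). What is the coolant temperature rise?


dT = Q / (m_dot * cp)
dT = 3835 / (98.1 * 5.4)
dT = 7.2394 C

7.2394


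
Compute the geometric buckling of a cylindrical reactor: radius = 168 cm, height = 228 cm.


B^2 = (2.405/R)^2 + (pi/H)^2
B^2 = (2.405/168)^2 + (pi/228)^2
B^2 = 3.9479e-04 /cm^2

3.9479e-04


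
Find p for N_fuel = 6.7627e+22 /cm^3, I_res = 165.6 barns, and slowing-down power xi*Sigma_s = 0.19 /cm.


p = exp(-N * I * 1e-24 / (xi*Sigma_s))
p = exp(-6.7627e+22 * 165.6 * 1e-24 / 0.19)
p = 2.5217e-26

2.5217e-26


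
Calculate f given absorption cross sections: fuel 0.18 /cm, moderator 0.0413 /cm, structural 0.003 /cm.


f = Sigma_a_fuel / (Sigma_a_fuel + Sigma_a_mod + Sigma_a_other)
f = 0.18 / (0.18 + 0.0413 + 0.003)
f = 0.80250

0.80250


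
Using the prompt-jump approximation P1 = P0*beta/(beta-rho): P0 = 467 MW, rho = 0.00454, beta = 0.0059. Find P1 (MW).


P1/P0 = beta / (beta - rho)
P1/P0 = 0.0059 / (0.0059 - 0.00454) = 4.338235
P1 = 467 * 4.338235 = 2026.0 MW

2026.0


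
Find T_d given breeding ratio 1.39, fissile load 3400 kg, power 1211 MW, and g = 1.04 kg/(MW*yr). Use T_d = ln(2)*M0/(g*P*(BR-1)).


Breeding gain G = BR - 1 = 1.39 - 1 = 0.39
Fissile production rate = g * P * G = 1.04 * 1211 * 0.39 = 491.1816 kg/yr
T_d = ln(2) * M0 / (g * P * G)
T_d = ln(2) * 3400 / 491.1816 = 4.7980 yr

4.7980


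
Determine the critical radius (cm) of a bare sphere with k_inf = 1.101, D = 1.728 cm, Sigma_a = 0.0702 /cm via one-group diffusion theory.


L^2 = D / Sigma_a = 1.728 / 0.0702 = 24.61538 cm^2
B_m^2 = (k_inf - 1) / L^2 = (1.101 - 1) / 24.61538 = 0.004103126 /cm^2
For a bare sphere: B_g = pi/R, so R_c = pi / sqrt(B_m^2)
R_c = pi / sqrt(0.004103126) = 49.045 cm

49.045


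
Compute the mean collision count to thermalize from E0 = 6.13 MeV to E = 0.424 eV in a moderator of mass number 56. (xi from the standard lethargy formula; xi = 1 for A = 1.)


xi = 1 + (A-1)^2/(2A)*ln((A-1)/(A+1)) = 0.03529286 (for A = 56)
n = ln(E0/E) / xi
n = ln(6.13e6 / 0.424) / 0.03529286
n = ln(1.445755e+07) / 0.03529286 = 467.14

467.14


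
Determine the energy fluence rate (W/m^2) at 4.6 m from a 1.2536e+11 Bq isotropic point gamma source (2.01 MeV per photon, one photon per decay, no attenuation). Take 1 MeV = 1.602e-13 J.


psi = A * E * 1.602e-13 / (4*pi*r^2)
psi = 1.2536e+11 * 2.01 * 1.602e-13 / (4*pi*4.6^2)
psi = 1.5181e-04 W/m^2

1.5181e-04


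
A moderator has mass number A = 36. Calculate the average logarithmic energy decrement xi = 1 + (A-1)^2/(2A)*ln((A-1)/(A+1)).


xi = 1 + (A-1)^2/(2A) * ln((A-1)/(A+1))
xi = 1 + (36-1)^2/(2*36) * ln((36-1)/(36 +1))
xi = 0.054541

0.054541


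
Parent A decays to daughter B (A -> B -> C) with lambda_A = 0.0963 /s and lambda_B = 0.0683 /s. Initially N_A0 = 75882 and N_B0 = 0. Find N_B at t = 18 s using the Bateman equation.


N_B(t) = lambda_A * N_A0 / (lambda_B - lambda_A) * [exp(-lambda_A*t) - exp(-lambda_B*t)]
exp(-0.0963*18) = 0.1766827; exp(-0.0683*18) = 0.2924680
N_B = 0.0963 * 75882 / (0.0683 - 0.0963) * (0.1766827 - 0.2924680)
N_B = 30218

30218


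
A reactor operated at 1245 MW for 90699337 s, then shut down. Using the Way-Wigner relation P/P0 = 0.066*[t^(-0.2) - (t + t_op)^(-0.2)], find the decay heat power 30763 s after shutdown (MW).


P/P0 = 0.066 * [t^(-0.2) - (t + t_op)^(-0.2)]
P/P0 = 0.066 * [30763^(-0.2) - (30763 + 90699337)^(-0.2)]
P/P0 = 0.066 * [0.1265885 - 0.02561237] = 0.006664425
P = 1245 * 0.006664425 = 8.2972 MW

8.2972


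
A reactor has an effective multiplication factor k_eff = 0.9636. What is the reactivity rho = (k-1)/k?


rho = (k_eff - 1) / k_eff
rho = (0.9636 - 1) / 0.9636
rho = -0.037775

-0.037775


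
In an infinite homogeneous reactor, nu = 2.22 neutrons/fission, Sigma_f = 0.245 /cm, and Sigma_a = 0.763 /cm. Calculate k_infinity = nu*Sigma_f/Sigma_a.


k_inf = nu * Sigma_f / Sigma_a
k_inf = 2.22 * 0.245 / 0.763
k_inf = 0.71284

0.71284


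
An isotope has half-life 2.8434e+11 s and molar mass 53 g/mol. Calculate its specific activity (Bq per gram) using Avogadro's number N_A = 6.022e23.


lambda = ln(2) / t_half = ln(2) / 2.8434e+11 = 2.437741e-12 /s
SA = lambda * N_A / M
SA = 2.437741e-12 * 6.022e23 / 53
SA = 2.7698e+10 Bq/g

2.7698e+10


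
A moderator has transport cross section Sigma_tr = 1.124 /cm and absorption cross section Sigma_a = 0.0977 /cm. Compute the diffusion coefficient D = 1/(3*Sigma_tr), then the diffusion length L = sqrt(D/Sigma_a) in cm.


D = 1 / (3 * Sigma_tr) = 1 / (3 * 1.124) = 0.2965599 cm
L = sqrt(D / Sigma_a)
L = sqrt(0.2965599 / 0.0977)
L = 1.7422 cm

1.7422


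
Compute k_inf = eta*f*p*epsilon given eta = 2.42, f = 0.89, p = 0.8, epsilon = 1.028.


k_inf = eta * f * p * epsilon
k_inf = 2.42 * 0.89 * 0.8 * 1.028
k_inf = 1.7713

1.7713


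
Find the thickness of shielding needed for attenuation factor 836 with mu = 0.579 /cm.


x = ln(factor) / mu
x = ln(836) / 0.579
x = 11.621 cm

11.621


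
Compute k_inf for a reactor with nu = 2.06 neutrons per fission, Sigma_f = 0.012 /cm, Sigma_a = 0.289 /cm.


k_inf = nu * Sigma_f / Sigma_a
k_inf = 2.06 * 0.012 / 0.289
k_inf = 0.085536

0.085536


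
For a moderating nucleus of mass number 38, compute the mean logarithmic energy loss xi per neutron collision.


xi = 1 + (A-1)^2/(2A) * ln((A-1)/(A+1))
xi = 1 + (38-1)^2/(2*38) * ln((38-1)/(38 +1))
xi = 0.051720

0.051720


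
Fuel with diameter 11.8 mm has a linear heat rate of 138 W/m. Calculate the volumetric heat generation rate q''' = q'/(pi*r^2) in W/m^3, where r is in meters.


r = D / 2 / 1000 = 11.8 / 2 / 1000 = 0.0059 m
q''' = q' / (pi * r^2)
q''' = 138 / (pi * 0.0059^2)
q''' = 1.2619e+06 W/m^3

1.2619e+06


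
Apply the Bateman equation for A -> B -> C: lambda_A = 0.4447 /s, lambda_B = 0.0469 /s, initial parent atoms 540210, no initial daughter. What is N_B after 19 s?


N_B(t) = lambda_A * N_A0 / (lambda_B - lambda_A) * [exp(-lambda_A*t) - exp(-lambda_B*t)]
exp(-0.4447*19) = 2.140502e-04; exp(-0.0469*19) = 0.4102043
N_B = 0.4447 * 540210 / (0.0469 - 0.4447) * (2.140502e-04 - 0.4102043)
N_B = 247593

247593


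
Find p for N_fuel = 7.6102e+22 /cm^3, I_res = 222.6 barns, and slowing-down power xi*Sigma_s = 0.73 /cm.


p = exp(-N * I * 1e-24 / (xi*Sigma_s))
p = exp(-7.6102e+22 * 222.6 * 1e-24 / 0.73)
p = 8.3523e-11

8.3523e-11


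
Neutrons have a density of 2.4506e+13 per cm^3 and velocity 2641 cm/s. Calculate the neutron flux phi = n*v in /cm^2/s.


phi = n * v
phi = 2.4506e+13 * 2641
phi = 6.4720e+16 /cm^2/s

6.4720e+16


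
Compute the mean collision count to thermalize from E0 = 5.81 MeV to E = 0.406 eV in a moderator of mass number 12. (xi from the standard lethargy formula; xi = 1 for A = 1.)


xi = 1 + (A-1)^2/(2A)*ln((A-1)/(A+1)) = 0.1577690 (for A = 12)
n = ln(E0/E) / xi
n = ln(5.81e6 / 0.406) / 0.1577690
n = ln(1.431034e+07) / 0.1577690 = 104.43

104.43


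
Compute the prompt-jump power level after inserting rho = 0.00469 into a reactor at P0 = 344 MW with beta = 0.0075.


P1/P0 = beta / (beta - rho)
P1/P0 = 0.0075 / (0.0075 - 0.00469) = 2.669039
P1 = 344 * 2.669039 = 918.15 MW

918.15


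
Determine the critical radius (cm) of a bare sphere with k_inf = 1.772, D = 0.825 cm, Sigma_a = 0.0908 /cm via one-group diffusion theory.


L^2 = D / Sigma_a = 0.825 / 0.0908 = 9.085903 cm^2
B_m^2 = (k_inf - 1) / L^2 = (1.772 - 1) / 9.085903 = 0.08496679 /cm^2
For a bare sphere: B_g = pi/R, so R_c = pi / sqrt(B_m^2)
R_c = pi / sqrt(0.08496679) = 10.778 cm

10.778


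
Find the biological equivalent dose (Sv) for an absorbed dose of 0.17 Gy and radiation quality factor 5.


H = D * Q
H = 0.17 * 5
H = 0.85000 Sv

0.85000


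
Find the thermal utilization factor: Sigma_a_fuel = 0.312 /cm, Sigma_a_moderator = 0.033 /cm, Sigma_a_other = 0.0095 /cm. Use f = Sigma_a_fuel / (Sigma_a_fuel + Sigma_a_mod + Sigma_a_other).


f = Sigma_a_fuel / (Sigma_a_fuel + Sigma_a_mod + Sigma_a_other)
f = 0.312 / (0.312 + 0.033 + 0.0095)
f = 0.88011

0.88011


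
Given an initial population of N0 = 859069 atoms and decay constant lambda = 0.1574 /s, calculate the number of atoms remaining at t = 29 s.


N = N0 * exp(-lambda * t)
N = 859069 * exp(-0.1574 * 29)
N = 8946.4

8946.4


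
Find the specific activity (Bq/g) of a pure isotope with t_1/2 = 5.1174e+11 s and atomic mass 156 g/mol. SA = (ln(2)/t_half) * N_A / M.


lambda = ln(2) / t_half = ln(2) / 5.1174e+11 = 1.354491e-12 /s
SA = lambda * N_A / M
SA = 1.354491e-12 * 6.022e23 / 156
SA = 5.2287e+09 Bq/g

5.2287e+09


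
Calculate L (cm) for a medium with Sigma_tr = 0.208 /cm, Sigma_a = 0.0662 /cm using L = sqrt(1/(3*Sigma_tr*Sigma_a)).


D = 1 / (3 * Sigma_tr) = 1 / (3 * 0.208) = 1.602564 cm
L = sqrt(D / Sigma_a)
L = sqrt(1.602564 / 0.0662)
L = 4.9202 cm

4.9202


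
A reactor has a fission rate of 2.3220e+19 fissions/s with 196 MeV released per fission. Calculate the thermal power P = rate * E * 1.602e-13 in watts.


P = fission_rate * E_MeV * 1.602e-13
P = 2.3220e+19 * 196 * 1.602e-13
P = 7.2909e+08 W

7.2909e+08


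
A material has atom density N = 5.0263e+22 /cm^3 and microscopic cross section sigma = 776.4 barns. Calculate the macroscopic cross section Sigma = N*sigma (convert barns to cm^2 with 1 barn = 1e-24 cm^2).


Sigma = N * sigma_barns * 1e-24
Sigma = 5.0263e+22 * 776.4 * 1e-24
Sigma = 39.024 /cm

39.024


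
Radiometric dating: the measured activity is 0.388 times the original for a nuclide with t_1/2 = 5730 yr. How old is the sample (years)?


lambda = ln(2) / t_half = ln(2) / 5730 = 1.209681e-04 /yr
t = -ln(A/A0) / lambda
t = -ln(0.388) / 1.209681e-04
t = 7826.4 yr

7826.4


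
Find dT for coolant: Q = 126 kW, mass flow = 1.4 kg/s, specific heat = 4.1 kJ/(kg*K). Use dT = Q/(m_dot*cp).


dT = Q / (m_dot * cp)
dT = 126 / (1.4 * 4.1)
dT = 21.951 C

21.951


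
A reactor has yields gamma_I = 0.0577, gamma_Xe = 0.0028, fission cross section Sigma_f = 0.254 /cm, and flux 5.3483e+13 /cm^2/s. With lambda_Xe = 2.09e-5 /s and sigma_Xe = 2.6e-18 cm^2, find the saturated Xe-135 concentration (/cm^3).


Xe_eq = (gamma_I + gamma_Xe) * Sigma_f * phi / (lambda_Xe + sigma_Xe * phi)
Numerator = (0.0577 + 0.0028) * 0.254 * 5.3483e+13 = 8.218733e+11
Denominator = 2.09e-5 + 2.6e-18 * 5.3483e+13 = 1.599558e-04
Xe_eq = 8.218733e+11 / 1.599558e-04 = 5.1381e+15 /cm^3

5.1381e+15


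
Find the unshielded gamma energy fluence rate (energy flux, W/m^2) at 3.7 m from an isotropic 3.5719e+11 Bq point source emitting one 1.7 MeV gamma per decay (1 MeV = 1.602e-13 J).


psi = A * E * 1.602e-13 / (4*pi*r^2)
psi = 3.5719e+11 * 1.7 * 1.602e-13 / (4*pi*3.7^2)
psi = 5.6545e-04 W/m^2

5.6545e-04


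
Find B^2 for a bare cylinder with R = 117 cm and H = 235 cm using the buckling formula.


B^2 = (2.405/R)^2 + (pi/H)^2
B^2 = (2.405/117)^2 + (pi/235)^2
B^2 = 6.0125e-04 /cm^2

6.0125e-04


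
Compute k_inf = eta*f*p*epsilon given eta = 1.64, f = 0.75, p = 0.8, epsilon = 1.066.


k_inf = eta * f * p * epsilon
k_inf = 1.64 * 0.75 * 0.8 * 1.066
k_inf = 1.0489

1.0489


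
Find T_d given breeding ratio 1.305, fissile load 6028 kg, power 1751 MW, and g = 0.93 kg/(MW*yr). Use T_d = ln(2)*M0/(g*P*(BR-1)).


Breeding gain G = BR - 1 = 1.305 - 1 = 0.305
Fissile production rate = g * P * G = 0.93 * 1751 * 0.305 = 496.67115 kg/yr
T_d = ln(2) * M0 / (g * P * G)
T_d = ln(2) * 6028 / 496.67115 = 8.4126 yr

8.4126


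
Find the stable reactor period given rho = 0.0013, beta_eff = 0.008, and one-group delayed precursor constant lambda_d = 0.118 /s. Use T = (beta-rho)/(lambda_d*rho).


T = (beta - rho) / (lambda_d * rho)
T = (0.008 - 0.0013) / (0.118 * 0.0013)
T = 43.677 s

43.677


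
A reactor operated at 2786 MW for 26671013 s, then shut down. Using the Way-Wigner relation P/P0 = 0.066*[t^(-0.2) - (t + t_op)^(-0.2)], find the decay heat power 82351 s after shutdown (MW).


P/P0 = 0.066 * [t^(-0.2) - (t + t_op)^(-0.2)]
P/P0 = 0.066 * [82351^(-0.2) - (82351 + 26671013)^(-0.2)]
P/P0 = 0.066 * [0.1039600 - 0.03269824] = 0.004703276
P = 2786 * 0.004703276 = 13.103 MW

13.103


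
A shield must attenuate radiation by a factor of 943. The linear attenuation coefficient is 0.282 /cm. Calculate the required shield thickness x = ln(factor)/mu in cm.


x = ln(factor) / mu
x = ln(943) / 0.282
x = 24.287 cm

24.287


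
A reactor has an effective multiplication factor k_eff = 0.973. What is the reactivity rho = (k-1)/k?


rho = (k_eff - 1) / k_eff
rho = (0.973 - 1) / 0.973
rho = -0.027749

-0.027749


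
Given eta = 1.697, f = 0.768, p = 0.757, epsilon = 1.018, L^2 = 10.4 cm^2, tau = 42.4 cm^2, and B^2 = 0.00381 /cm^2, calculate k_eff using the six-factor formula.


k_inf = eta*f*p*eps = 1.697*0.768*0.757*1.018 = 1.004354
P_TNL = 1/(1 + L^2*B^2) = 1/(1 + 10.4*0.00381) = 0.9618862
P_FNL = exp(-B^2*tau) = exp(-0.00381*42.4) = 0.8508291
k_eff = k_inf * P_TNL * P_FNL = 1.004354 * 0.9618862 * 0.8508291
k_eff = 0.82196

0.82196


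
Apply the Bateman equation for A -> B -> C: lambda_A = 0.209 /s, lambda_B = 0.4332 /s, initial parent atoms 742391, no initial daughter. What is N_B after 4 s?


N_B(t) = lambda_A * N_A0 / (lambda_B - lambda_A) * [exp(-lambda_A*t) - exp(-lambda_B*t)]
exp(-0.209*4) = 0.4334408; exp(-0.4332*4) = 0.1767887
N_B = 0.209 * 742391 / (0.4332 - 0.209) * (0.4334408 - 0.1767887)
N_B = 177619

177619


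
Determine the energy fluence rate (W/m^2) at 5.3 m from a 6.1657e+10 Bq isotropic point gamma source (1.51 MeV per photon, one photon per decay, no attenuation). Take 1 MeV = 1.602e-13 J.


psi = A * E * 1.602e-13 / (4*pi*r^2)
psi = 6.1657e+10 * 1.51 * 1.602e-13 / (4*pi*5.3^2)
psi = 4.2253e-05 W/m^2

4.2253e-05


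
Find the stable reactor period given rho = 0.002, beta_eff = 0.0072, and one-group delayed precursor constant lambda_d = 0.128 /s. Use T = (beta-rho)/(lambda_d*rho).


T = (beta - rho) / (lambda_d * rho)
T = (0.0072 - 0.002) / (0.128 * 0.002)
T = 20.312 s

20.312


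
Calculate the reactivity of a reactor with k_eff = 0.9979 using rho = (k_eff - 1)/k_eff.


rho = (k_eff - 1) / k_eff
rho = (0.9979 - 1) / 0.9979
rho = -0.0021044

-0.0021044


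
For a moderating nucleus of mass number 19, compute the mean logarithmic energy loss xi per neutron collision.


xi = 1 + (A-1)^2/(2A) * ln((A-1)/(A+1))
xi = 1 + (19-1)^2/(2*19) * ln((19-1)/(19 +1))
xi = 0.10166

0.10166


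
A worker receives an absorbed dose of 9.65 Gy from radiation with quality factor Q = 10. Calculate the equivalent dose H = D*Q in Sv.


H = D * Q
H = 9.65 * 10
H = 96.500 Sv

96.500


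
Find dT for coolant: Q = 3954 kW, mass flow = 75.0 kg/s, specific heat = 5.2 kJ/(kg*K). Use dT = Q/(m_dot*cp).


dT = Q / (m_dot * cp)
dT = 3954 / (75.0 * 5.2)
dT = 10.138 C

10.138


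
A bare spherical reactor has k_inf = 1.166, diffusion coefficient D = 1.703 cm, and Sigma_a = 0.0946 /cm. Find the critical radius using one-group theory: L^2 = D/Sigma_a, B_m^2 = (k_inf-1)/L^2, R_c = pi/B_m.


L^2 = D / Sigma_a = 1.703 / 0.0946 = 18.00211 cm^2
B_m^2 = (k_inf - 1) / L^2 = (1.166 - 1) / 18.00211 = 0.009221141 /cm^2
For a bare sphere: B_g = pi/R, so R_c = pi / sqrt(B_m^2)
R_c = pi / sqrt(0.009221141) = 32.716 cm

32.716


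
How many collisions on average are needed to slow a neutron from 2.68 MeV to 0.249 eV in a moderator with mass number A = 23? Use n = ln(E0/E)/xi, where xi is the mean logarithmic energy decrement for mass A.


xi = 1 + (A-1)^2/(2A)*ln((A-1)/(A+1)) = 0.08448899 (for A = 23)
n = ln(E0/E) / xi
n = ln(2.68e6 / 0.249) / 0.08448899
n = ln(1.076305e+07) / 0.08448899 = 191.64

191.64


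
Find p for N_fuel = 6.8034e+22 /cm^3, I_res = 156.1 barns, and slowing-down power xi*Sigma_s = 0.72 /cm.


p = exp(-N * I * 1e-24 / (xi*Sigma_s))
p = exp(-6.8034e+22 * 156.1 * 1e-24 / 0.72)
p = 3.9273e-07

3.9273e-07


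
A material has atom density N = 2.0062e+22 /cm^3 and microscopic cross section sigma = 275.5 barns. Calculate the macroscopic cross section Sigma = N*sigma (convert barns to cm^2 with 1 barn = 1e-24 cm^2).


Sigma = N * sigma_barns * 1e-24
Sigma = 2.0062e+22 * 275.5 * 1e-24
Sigma = 5.5271 /cm

5.5271


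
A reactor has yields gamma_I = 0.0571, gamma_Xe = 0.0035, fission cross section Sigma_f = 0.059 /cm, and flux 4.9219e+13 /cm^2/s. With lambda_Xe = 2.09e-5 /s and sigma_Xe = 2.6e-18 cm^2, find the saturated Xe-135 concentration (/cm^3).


Xe_eq = (gamma_I + gamma_Xe) * Sigma_f * phi / (lambda_Xe + sigma_Xe * phi)
Numerator = (0.0571 + 0.0035) * 0.059 * 4.9219e+13 = 1.759776e+11
Denominator = 2.09e-5 + 2.6e-18 * 4.9219e+13 = 1.488694e-04
Xe_eq = 1.759776e+11 / 1.488694e-04 = 1.1821e+15 /cm^3

1.1821e+15


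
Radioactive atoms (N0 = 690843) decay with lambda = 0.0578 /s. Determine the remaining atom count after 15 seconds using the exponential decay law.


N = N0 * exp(-lambda * t)
N = 690843 * exp(-0.0578 * 15)
N = 290299

290299


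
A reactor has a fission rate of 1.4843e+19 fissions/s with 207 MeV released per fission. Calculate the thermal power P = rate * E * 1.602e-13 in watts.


P = fission_rate * E_MeV * 1.602e-13
P = 1.4843e+19 * 207 * 1.602e-13
P = 4.9221e+08 W

4.9221e+08


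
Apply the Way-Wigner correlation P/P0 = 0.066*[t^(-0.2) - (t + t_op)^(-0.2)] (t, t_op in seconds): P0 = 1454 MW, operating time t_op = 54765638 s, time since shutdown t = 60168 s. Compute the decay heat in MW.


P/P0 = 0.066 * [t^(-0.2) - (t + t_op)^(-0.2)]
P/P0 = 0.066 * [60168^(-0.2) - (60168 + 54765638)^(-0.2)]
P/P0 = 0.066 * [0.1106947 - 0.02832716] = 0.005436258
P = 1454 * 0.005436258 = 7.9043 MW

7.9043


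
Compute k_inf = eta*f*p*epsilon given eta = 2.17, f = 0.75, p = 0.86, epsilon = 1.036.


k_inf = eta * f * p * epsilon
k_inf = 2.17 * 0.75 * 0.86 * 1.036
k_inf = 1.4500

1.4500


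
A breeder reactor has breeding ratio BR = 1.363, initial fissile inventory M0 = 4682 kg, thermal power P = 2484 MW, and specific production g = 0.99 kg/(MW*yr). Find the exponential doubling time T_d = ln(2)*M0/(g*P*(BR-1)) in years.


Breeding gain G = BR - 1 = 1.363 - 1 = 0.363
Fissile production rate = g * P * G = 0.99 * 2484 * 0.363 = 892.67508 kg/yr
T_d = ln(2) * M0 / (g * P * G)
T_d = ln(2) * 4682 / 892.67508 = 3.6355 yr

3.6355


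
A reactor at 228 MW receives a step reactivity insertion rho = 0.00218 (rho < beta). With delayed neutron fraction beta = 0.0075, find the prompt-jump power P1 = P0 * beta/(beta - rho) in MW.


P1/P0 = beta / (beta - rho)
P1/P0 = 0.0075 / (0.0075 - 0.00218) = 1.409774
P1 = 228 * 1.409774 = 321.43 MW

321.43


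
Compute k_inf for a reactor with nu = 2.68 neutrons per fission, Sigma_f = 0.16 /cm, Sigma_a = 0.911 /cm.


k_inf = nu * Sigma_f / Sigma_a
k_inf = 2.68 * 0.16 / 0.911
k_inf = 0.47069

0.47069


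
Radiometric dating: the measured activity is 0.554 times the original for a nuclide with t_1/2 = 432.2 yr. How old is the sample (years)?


lambda = ln(2) / t_half = ln(2) / 432.2 = 0.001603765 /yr
t = -ln(A/A0) / lambda
t = -ln(0.554) / 0.001603765
t = 368.25 yr

368.25


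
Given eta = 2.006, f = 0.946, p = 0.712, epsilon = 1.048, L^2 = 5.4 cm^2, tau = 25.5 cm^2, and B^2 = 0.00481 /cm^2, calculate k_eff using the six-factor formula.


k_inf = eta*f*p*eps = 2.006*0.946*0.712*1.048 = 1.416000
P_TNL = 1/(1 + L^2*B^2) = 1/(1 + 5.4*0.00481) = 0.9746836
P_FNL = exp(-B^2*tau) = exp(-0.00481*25.5) = 0.8845688
k_eff = k_inf * P_TNL * P_FNL = 1.416000 * 0.9746836 * 0.8845688
k_eff = 1.2208

1.2208


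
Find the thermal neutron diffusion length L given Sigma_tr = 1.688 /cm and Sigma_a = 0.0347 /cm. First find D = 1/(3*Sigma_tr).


D = 1 / (3 * Sigma_tr) = 1 / (3 * 1.688) = 0.1974724 cm
L = sqrt(D / Sigma_a)
L = sqrt(0.1974724 / 0.0347)
L = 2.3855 cm

2.3855


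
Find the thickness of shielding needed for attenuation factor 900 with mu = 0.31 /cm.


x = ln(factor) / mu
x = ln(900) / 0.31
x = 21.943 cm

21.943


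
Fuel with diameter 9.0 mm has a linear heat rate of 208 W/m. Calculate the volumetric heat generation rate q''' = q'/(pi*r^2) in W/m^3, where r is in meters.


r = D / 2 / 1000 = 9.0 / 2 / 1000 = 0.0045 m
q''' = q' / (pi * r^2)
q''' = 208 / (pi * 0.0045^2)
q''' = 3.2696e+06 W/m^3

3.2696e+06


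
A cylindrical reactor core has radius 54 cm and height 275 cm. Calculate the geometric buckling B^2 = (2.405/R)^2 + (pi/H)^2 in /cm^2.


B^2 = (2.405/R)^2 + (pi/H)^2
B^2 = (2.405/54)^2 + (pi/275)^2
B^2 = 0.0021141 /cm^2

0.0021141


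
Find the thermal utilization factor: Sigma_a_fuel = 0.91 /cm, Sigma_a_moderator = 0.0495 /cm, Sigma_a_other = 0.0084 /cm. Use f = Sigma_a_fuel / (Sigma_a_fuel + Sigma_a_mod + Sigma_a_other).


f = Sigma_a_fuel / (Sigma_a_fuel + Sigma_a_mod + Sigma_a_other)
f = 0.91 / (0.91 + 0.0495 + 0.0084)
f = 0.94018

0.94018


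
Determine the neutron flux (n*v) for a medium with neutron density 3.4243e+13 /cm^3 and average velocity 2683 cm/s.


phi = n * v
phi = 3.4243e+13 * 2683
phi = 9.1874e+16 /cm^2/s

9.1874e+16


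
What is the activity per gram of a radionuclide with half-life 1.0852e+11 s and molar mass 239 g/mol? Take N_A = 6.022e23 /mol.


lambda = ln(2) / t_half = ln(2) / 1.0852e+11 = 6.387276e-12 /s
SA = lambda * N_A / M
SA = 6.387276e-12 * 6.022e23 / 239
SA = 1.6094e+10 Bq/g

1.6094e+10


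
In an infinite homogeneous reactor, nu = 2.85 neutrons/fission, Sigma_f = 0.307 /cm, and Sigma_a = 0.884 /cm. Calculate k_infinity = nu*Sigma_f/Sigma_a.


k_inf = nu * Sigma_f / Sigma_a
k_inf = 2.85 * 0.307 / 0.884
k_inf = 0.98976

0.98976


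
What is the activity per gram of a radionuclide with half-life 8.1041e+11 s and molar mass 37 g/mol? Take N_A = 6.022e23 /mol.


lambda = ln(2) / t_half = ln(2) / 8.1041e+11 = 8.553043e-13 /s
SA = lambda * N_A / M
SA = 8.553043e-13 * 6.022e23 / 37
SA = 1.3921e+10 Bq/g

1.3921e+10


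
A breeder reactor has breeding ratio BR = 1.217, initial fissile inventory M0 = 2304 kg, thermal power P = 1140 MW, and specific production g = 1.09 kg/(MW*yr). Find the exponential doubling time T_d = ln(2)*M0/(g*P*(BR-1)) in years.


Breeding gain G = BR - 1 = 1.217 - 1 = 0.217
Fissile production rate = g * P * G = 1.09 * 1140 * 0.217 = 269.6442 kg/yr
T_d = ln(2) * M0 / (g * P * G)
T_d = ln(2) * 2304 / 269.6442 = 5.9227 yr

5.9227


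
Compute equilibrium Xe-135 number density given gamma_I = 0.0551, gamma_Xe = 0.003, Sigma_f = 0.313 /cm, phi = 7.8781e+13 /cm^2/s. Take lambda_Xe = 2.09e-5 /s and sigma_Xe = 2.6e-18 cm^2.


Xe_eq = (gamma_I + gamma_Xe) * Sigma_f * phi / (lambda_Xe + sigma_Xe * phi)
Numerator = (0.0551 + 0.003) * 0.313 * 7.8781e+13 = 1.432656e+12
Denominator = 2.09e-5 + 2.6e-18 * 7.8781e+13 = 2.257306e-04
Xe_eq = 1.432656e+12 / 2.257306e-04 = 6.3468e+15 /cm^3

6.3468e+15


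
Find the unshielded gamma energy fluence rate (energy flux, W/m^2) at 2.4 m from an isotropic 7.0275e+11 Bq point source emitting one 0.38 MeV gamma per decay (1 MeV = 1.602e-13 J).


psi = A * E * 1.602e-13 / (4*pi*r^2)
psi = 7.0275e+11 * 0.38 * 1.602e-13 / (4*pi*2.4^2)
psi = 5.9104e-04 W/m^2

5.9104e-04


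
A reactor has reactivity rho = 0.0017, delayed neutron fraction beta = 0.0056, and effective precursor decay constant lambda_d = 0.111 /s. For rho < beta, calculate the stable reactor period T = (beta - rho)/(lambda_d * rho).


T = (beta - rho) / (lambda_d * rho)
T = (0.0056 - 0.0017) / (0.111 * 0.0017)
T = 20.668 s

20.668


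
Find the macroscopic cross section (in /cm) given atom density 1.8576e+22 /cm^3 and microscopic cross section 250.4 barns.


Sigma = N * sigma_barns * 1e-24
Sigma = 1.8576e+22 * 250.4 * 1e-24
Sigma = 4.6514 /cm

4.6514


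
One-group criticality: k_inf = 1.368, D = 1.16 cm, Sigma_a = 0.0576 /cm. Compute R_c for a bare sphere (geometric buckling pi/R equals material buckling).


L^2 = D / Sigma_a = 1.16 / 0.0576 = 20.13889 cm^2
B_m^2 = (k_inf - 1) / L^2 = (1.368 - 1) / 20.13889 = 0.01827310 /cm^2
For a bare sphere: B_g = pi/R, so R_c = pi / sqrt(B_m^2)
R_c = pi / sqrt(0.01827310) = 23.240 cm

23.240


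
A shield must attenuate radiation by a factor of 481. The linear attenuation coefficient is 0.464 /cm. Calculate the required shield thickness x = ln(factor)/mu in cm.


x = ln(factor) / mu
x = ln(481) / 0.464
x = 13.310 cm

13.310


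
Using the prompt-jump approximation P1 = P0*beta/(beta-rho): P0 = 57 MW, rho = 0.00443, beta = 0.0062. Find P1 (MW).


P1/P0 = beta / (beta - rho)
P1/P0 = 0.0062 / (0.0062 - 0.00443) = 3.502825
P1 = 57 * 3.502825 = 199.66 MW

199.66


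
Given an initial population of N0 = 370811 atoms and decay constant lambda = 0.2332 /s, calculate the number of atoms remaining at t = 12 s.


N = N0 * exp(-lambda * t)
N = 370811 * exp(-0.2332 * 12)
N = 22585

22585


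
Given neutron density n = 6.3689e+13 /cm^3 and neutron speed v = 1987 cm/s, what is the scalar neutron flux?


phi = n * v
phi = 6.3689e+13 * 1987
phi = 1.2655e+17 /cm^2/s

1.2655e+17


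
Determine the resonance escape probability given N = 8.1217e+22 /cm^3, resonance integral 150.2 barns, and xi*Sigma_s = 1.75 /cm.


p = exp(-N * I * 1e-24 / (xi*Sigma_s))
p = exp(-8.1217e+22 * 150.2 * 1e-24 / 1.75)
p = 9.3896e-04

9.3896e-04


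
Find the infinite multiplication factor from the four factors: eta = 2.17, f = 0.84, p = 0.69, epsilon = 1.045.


k_inf = eta * f * p * epsilon
k_inf = 2.17 * 0.84 * 0.69 * 1.045
k_inf = 1.3143

1.3143


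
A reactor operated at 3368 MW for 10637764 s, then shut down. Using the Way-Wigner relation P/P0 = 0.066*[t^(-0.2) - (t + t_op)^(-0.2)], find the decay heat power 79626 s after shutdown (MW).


P/P0 = 0.066 * [t^(-0.2) - (t + t_op)^(-0.2)]
P/P0 = 0.066 * [79626^(-0.2) - (79626 + 10637764)^(-0.2)]
P/P0 = 0.066 * [0.1046620 - 0.03926288] = 0.004316342
P = 3368 * 0.004316342 = 14.537 MW

14.537


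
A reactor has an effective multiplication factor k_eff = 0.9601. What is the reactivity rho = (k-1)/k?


rho = (k_eff - 1) / k_eff
rho = (0.9601 - 1) / 0.9601
rho = -0.041558

-0.041558


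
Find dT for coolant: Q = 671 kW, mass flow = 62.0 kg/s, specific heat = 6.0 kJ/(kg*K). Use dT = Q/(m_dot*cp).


dT = Q / (m_dot * cp)
dT = 671 / (62.0 * 6.0)
dT = 1.8038 C

1.8038


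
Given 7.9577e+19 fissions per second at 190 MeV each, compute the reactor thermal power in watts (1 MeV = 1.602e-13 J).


P = fission_rate * E_MeV * 1.602e-13
P = 7.9577e+19 * 190 * 1.602e-13
P = 2.4222e+09 W

2.4222e+09


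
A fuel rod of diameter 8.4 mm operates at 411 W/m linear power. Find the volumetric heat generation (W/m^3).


r = D / 2 / 1000 = 8.4 / 2 / 1000 = 0.0042 m
q''' = q' / (pi * r^2)
q''' = 411 / (pi * 0.0042^2)
q''' = 7.4164e+06 W/m^3

7.4164e+06


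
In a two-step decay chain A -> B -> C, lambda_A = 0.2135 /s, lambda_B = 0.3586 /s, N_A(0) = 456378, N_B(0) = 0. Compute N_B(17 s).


N_B(t) = lambda_A * N_A0 / (lambda_B - lambda_A) * [exp(-lambda_A*t) - exp(-lambda_B*t)]
exp(-0.2135*17) = 0.02652945; exp(-0.3586*17) = 0.002251407
N_B = 0.2135 * 456378 / (0.3586 - 0.2135) * (0.02652945 - 0.002251407)
N_B = 16303

16303


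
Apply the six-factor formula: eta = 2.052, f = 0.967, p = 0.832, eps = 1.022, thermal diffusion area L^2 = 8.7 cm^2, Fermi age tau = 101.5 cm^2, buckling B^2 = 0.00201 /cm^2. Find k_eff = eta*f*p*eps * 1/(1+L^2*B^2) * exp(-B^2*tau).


k_inf = eta*f*p*eps = 2.052*0.967*0.832*1.022 = 1.687245
P_TNL = 1/(1 + L^2*B^2) = 1/(1 + 8.7*0.00201) = 0.9828135
P_FNL = exp(-B^2*tau) = exp(-0.00201*101.5) = 0.8154501
k_eff = k_inf * P_TNL * P_FNL = 1.687245 * 0.9828135 * 0.8154501
k_eff = 1.3522

1.3522


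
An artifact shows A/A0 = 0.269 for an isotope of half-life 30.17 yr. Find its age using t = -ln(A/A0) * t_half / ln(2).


lambda = ln(2) / t_half = ln(2) / 30.17 = 0.02297472 /yr
t = -ln(A/A0) / lambda
t = -ln(0.269) / 0.02297472
t = 57.152 yr

57.152


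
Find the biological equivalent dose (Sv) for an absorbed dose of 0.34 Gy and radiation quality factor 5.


H = D * Q
H = 0.34 * 5
H = 1.7000 Sv

1.7000


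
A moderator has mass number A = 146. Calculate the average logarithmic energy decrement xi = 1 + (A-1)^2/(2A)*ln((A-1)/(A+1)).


xi = 1 + (A-1)^2/(2A) * ln((A-1)/(A+1))
xi = 1 + (146-1)^2/(2*146) * ln((146-1)/(146 +1))
xi = 0.013636

0.013636


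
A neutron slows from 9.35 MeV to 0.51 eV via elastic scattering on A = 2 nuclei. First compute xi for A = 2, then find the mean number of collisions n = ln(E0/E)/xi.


xi = 1 + (A-1)^2/(2A)*ln((A-1)/(A+1)) = 0.7253469 (for A = 2)
n = ln(E0/E) / xi
n = ln(9.35e6 / 0.51) / 0.7253469
n = ln(1.833333e+07) / 0.7253469 = 23.057

23.057


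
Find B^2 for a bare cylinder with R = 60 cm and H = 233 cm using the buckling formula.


B^2 = (2.405/R)^2 + (pi/H)^2
B^2 = (2.405/60)^2 + (pi/233)^2
B^2 = 0.0017885 /cm^2

0.0017885


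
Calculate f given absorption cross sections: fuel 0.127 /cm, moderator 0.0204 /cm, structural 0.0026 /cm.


f = Sigma_a_fuel / (Sigma_a_fuel + Sigma_a_mod + Sigma_a_other)
f = 0.127 / (0.127 + 0.0204 + 0.0026)
f = 0.84667

0.84667


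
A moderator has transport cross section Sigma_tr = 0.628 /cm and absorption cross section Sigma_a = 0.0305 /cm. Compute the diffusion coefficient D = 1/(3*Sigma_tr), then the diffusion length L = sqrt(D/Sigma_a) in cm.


D = 1 / (3 * Sigma_tr) = 1 / (3 * 0.628) = 0.5307856 cm
L = sqrt(D / Sigma_a)
L = sqrt(0.5307856 / 0.0305)
L = 4.1717 cm

4.1717


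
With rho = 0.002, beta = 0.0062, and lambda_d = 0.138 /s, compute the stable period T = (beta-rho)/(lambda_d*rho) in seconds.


T = (beta - rho) / (lambda_d * rho)
T = (0.0062 - 0.002) / (0.138 * 0.002)
T = 15.217 s

15.217


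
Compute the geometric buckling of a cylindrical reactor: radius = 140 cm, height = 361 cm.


B^2 = (2.405/R)^2 + (pi/H)^2
B^2 = (2.405/140)^2 + (pi/361)^2
B^2 = 3.7084e-04 /cm^2

3.7084e-04


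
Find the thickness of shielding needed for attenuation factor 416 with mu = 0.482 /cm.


x = ln(factor) / mu
x = ln(416) / 0.482
x = 12.512 cm

12.512


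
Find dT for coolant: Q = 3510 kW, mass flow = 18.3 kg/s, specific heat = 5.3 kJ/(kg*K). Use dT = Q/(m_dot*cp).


dT = Q / (m_dot * cp)
dT = 3510 / (18.3 * 5.3)
dT = 36.189 C

36.189


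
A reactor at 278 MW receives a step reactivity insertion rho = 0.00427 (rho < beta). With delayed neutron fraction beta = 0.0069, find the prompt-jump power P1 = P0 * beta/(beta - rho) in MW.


P1/P0 = beta / (beta - rho)
P1/P0 = 0.0069 / (0.0069 - 0.00427) = 2.623574
P1 = 278 * 2.623574 = 729.35 MW

729.35


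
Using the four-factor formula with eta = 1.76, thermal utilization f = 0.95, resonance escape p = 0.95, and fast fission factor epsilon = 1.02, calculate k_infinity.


k_inf = eta * f * p * epsilon
k_inf = 1.76 * 0.95 * 0.95 * 1.02
k_inf = 1.6202

1.6202


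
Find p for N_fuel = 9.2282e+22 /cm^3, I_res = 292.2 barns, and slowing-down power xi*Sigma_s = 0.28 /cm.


p = exp(-N * I * 1e-24 / (xi*Sigma_s))
p = exp(-9.2282e+22 * 292.2 * 1e-24 / 0.28)
p = 1.5004e-42

1.5004e-42


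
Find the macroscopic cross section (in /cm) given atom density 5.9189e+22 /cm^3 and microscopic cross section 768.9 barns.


Sigma = N * sigma_barns * 1e-24
Sigma = 5.9189e+22 * 768.9 * 1e-24
Sigma = 45.510 /cm

45.510


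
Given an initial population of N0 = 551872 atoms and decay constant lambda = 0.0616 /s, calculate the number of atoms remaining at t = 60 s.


N = N0 * exp(-lambda * t)
N = 551872 * exp(-0.0616 * 60)
N = 13699

13699


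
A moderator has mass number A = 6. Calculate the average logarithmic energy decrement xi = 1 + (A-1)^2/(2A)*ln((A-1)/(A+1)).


xi = 1 + (A-1)^2/(2A) * ln((A-1)/(A+1))
xi = 1 + (6-1)^2/(2*6) * ln((6-1)/(6 +1))
xi = 0.29902

0.29902


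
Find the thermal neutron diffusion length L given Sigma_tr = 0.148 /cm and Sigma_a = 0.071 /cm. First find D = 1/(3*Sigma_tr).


D = 1 / (3 * Sigma_tr) = 1 / (3 * 0.148) = 2.252252 cm
L = sqrt(D / Sigma_a)
L = sqrt(2.252252 / 0.071)
L = 5.6322 cm

5.6322


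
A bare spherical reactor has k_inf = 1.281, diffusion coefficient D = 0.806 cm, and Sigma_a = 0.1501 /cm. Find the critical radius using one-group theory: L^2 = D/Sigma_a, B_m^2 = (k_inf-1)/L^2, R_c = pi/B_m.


L^2 = D / Sigma_a = 0.806 / 0.1501 = 5.369753 cm^2
B_m^2 = (k_inf - 1) / L^2 = (1.281 - 1) / 5.369753 = 0.05233015 /cm^2
For a bare sphere: B_g = pi/R, so R_c = pi / sqrt(B_m^2)
R_c = pi / sqrt(0.05233015) = 13.733 cm

13.733


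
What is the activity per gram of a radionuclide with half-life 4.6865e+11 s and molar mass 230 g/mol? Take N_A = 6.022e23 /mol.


lambda = ln(2) / t_half = ln(2) / 4.6865e+11 = 1.479030e-12 /s
SA = lambda * N_A / M
SA = 1.479030e-12 * 6.022e23 / 230
SA = 3.8725e+09 Bq/g

3.8725e+09


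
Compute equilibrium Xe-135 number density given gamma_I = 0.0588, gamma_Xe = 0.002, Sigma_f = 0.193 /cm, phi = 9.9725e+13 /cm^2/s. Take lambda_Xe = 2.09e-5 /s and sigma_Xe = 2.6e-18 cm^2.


Xe_eq = (gamma_I + gamma_Xe) * Sigma_f * phi / (lambda_Xe + sigma_Xe * phi)
Numerator = (0.0588 + 0.002) * 0.193 * 9.9725e+13 = 1.170213e+12
Denominator = 2.09e-5 + 2.6e-18 * 9.9725e+13 = 2.801850e-04
Xe_eq = 1.170213e+12 / 2.801850e-04 = 4.1766e+15 /cm^3

4.1766e+15


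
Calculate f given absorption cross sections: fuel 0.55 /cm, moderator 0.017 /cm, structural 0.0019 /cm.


f = Sigma_a_fuel / (Sigma_a_fuel + Sigma_a_mod + Sigma_a_other)
f = 0.55 / (0.55 + 0.017 + 0.0019)
f = 0.96678

0.96678


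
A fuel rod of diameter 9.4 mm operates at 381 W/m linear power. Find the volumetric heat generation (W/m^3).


r = D / 2 / 1000 = 9.4 / 2 / 1000 = 0.0047 m
q''' = q' / (pi * r^2)
q''' = 381 / (pi * 0.0047^2)
q''' = 5.4901e+06 W/m^3

5.4901e+06


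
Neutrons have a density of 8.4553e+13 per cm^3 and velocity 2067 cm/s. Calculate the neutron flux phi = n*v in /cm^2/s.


phi = n * v
phi = 8.4553e+13 * 2067
phi = 1.7477e+17 /cm^2/s

1.7477e+17


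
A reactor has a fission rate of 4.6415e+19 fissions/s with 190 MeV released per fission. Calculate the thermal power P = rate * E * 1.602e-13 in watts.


P = fission_rate * E_MeV * 1.602e-13
P = 4.6415e+19 * 190 * 1.602e-13
P = 1.4128e+09 W

1.4128e+09


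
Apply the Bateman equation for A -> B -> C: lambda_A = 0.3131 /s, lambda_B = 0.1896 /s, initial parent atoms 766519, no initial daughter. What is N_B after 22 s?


N_B(t) = lambda_A * N_A0 / (lambda_B - lambda_A) * [exp(-lambda_A*t) - exp(-lambda_B*t)]
exp(-0.3131*22) = 0.001019748; exp(-0.1896*22) = 0.01543373
N_B = 0.3131 * 766519 / (0.1896 - 0.3131) * (0.001019748 - 0.01543373)
N_B = 28011

28011


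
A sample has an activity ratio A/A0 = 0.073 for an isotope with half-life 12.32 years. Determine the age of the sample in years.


lambda = ln(2) / t_half = ln(2) / 12.32 = 0.05626195 /yr
t = -ln(A/A0) / lambda
t = -ln(0.073) / 0.05626195
t = 46.520 yr

46.520


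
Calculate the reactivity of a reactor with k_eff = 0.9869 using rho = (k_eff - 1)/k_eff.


rho = (k_eff - 1) / k_eff
rho = (0.9869 - 1) / 0.9869
rho = -0.013274

-0.013274


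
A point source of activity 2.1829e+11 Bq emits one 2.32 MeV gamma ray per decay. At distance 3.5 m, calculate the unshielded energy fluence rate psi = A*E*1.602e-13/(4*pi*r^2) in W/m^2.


psi = A * E * 1.602e-13 / (4*pi*r^2)
psi = 2.1829e+11 * 2.32 * 1.602e-13 / (4*pi*3.5^2)
psi = 5.2703e-04 W/m^2

5.2703e-04


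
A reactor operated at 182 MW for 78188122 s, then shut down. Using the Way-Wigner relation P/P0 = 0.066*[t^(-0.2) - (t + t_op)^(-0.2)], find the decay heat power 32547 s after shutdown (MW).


P/P0 = 0.066 * [t^(-0.2) - (t + t_op)^(-0.2)]
P/P0 = 0.066 * [32547^(-0.2) - (32547 + 78188122)^(-0.2)]
P/P0 = 0.066 * [0.1251693 - 0.02638370] = 0.006519850
P = 182 * 0.006519850 = 1.1866 MW

1.1866


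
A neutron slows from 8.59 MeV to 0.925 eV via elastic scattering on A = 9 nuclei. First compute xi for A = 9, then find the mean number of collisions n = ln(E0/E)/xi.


xi = 1 + (A-1)^2/(2A)*ln((A-1)/(A+1)) = 0.2066007 (for A = 9)
n = ln(E0/E) / xi
n = ln(8.59e6 / 0.925) / 0.2066007
n = ln(9.286486e+06) / 0.2066007 = 77.657

77.657


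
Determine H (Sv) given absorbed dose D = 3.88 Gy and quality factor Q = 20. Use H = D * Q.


H = D * Q
H = 3.88 * 20
H = 77.600 Sv

77.600


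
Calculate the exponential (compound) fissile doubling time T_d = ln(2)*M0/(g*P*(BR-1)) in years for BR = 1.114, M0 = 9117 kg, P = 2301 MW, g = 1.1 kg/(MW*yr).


Breeding gain G = BR - 1 = 1.114 - 1 = 0.114
Fissile production rate = g * P * G = 1.1 * 2301 * 0.114 = 288.5454 kg/yr
T_d = ln(2) * M0 / (g * P * G)
T_d = ln(2) * 9117 / 288.5454 = 21.901 yr

21.901


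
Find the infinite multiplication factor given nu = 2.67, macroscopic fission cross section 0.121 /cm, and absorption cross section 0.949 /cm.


k_inf = nu * Sigma_f / Sigma_a
k_inf = 2.67 * 0.121 / 0.949
k_inf = 0.34043

0.34043
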